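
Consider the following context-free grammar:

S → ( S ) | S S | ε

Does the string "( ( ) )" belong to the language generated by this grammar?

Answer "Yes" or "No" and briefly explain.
A derivation exists: S ⇒ ( S ) ⇒ ( ( S ) ) ⇒ ( ( ) ) (using S → ( S ) twice, then S → ε).

Final answer: Yes - a valid derivation exists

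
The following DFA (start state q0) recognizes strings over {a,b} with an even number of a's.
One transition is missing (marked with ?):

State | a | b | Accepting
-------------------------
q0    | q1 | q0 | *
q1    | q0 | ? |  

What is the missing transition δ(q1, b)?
q1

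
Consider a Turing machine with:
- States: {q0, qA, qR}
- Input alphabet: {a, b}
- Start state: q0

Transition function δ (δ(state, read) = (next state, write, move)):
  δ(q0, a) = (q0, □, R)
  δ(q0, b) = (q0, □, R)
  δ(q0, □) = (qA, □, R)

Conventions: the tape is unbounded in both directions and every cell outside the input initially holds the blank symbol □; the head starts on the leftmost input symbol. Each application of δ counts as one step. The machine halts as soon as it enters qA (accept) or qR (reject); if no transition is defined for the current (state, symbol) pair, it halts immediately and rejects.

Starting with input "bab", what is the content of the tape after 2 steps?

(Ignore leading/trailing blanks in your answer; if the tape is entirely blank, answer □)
Step 0: [q0]bab (head at position 0)
Step 1: δ(q0, b) = (q0, □, R)  ⊢  □[q0]ab (head at position 1)
Step 2: δ(q0, a) = (q0, □, R)  ⊢  □□[q0]b (head at position 2)
Tape after 2 steps (ignoring surrounding blanks): b

Final answer: Tape: b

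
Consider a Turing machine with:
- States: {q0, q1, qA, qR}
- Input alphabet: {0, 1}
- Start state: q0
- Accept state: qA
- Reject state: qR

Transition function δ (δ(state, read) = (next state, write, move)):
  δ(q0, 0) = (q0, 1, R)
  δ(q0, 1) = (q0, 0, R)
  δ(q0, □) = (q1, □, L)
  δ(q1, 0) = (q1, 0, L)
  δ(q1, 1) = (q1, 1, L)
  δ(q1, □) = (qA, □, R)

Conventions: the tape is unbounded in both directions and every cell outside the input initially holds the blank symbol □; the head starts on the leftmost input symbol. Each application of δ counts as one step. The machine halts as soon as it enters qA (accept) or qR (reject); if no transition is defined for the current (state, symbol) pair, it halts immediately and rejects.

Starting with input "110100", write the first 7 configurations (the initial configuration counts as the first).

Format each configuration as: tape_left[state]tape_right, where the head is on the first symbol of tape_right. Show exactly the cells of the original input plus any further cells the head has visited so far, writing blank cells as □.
Step 0: [q0]110100 (head at position 0)
Step 1: δ(q0, 1) = (q0, 0, R)  ⊢  0[q0]10100 (head at position 1)
Step 2: δ(q0, 1) = (q0, 0, R)  ⊢  00[q0]0100 (head at position 2)
Step 3: δ(q0, 0) = (q0, 1, R)  ⊢  001[q0]100 (head at position 3)
Step 4: δ(q0, 1) = (q0, 0, R)  ⊢  0010[q0]00 (head at position 4)
Step 5: δ(q0, 0) = (q0, 1, R)  ⊢  00101[q0]0 (head at position 5)
Step 6: δ(q0, 0) = (q0, 1, R)  ⊢  001011[q0]□ (head at position 6)

Final answer: [q0]110100 ⊢ 0[q0]10100 ⊢ 00[q0]0100 ⊢ 001[q0]100 ⊢ 0010[q0]00 ⊢ 00101[q0]0 ⊢ 001011[q0]□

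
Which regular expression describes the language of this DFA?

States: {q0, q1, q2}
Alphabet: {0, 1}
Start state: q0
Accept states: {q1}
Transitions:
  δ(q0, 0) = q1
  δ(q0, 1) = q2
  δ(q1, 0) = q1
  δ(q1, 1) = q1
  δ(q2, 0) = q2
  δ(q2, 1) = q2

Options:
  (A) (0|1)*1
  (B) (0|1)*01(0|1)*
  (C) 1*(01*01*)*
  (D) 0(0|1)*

Testing sample strings against the DFA:
  '0000' -> accepted
  '100' -> rejected
  '0110' -> accepted
  '01' -> accepted
Checking each option for a counterexample:
  (A) (0|1)*1: '0' is accepted by the DFA but does not match the regex → eliminated
  (B) (0|1)*01(0|1)*: '0' is accepted by the DFA but does not match the regex → eliminated
  (C) 1*(01*01*)*: ε is rejected by the DFA but matches the regex → eliminated
  (D) 0(0|1)*: agrees with the DFA on all strings of length ≤ 4
Only (D) 0(0|1)* is consistent with the DFA.

Final answer: (D) 0(0|1)*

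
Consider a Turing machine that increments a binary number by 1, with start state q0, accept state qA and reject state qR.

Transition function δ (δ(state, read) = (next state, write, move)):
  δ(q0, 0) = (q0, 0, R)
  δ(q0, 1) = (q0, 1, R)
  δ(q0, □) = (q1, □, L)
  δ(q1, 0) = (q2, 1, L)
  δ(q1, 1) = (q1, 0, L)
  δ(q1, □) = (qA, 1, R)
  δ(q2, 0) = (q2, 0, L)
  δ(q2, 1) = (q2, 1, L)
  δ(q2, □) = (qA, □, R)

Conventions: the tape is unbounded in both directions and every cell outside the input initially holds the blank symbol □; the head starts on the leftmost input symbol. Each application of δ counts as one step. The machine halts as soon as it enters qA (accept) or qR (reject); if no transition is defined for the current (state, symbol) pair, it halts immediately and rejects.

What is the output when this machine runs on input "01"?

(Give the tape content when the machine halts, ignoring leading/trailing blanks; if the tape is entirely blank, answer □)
Step 0: [q0]01 (head at position 0)
Step 1: δ(q0, 0) = (q0, 0, R)  ⊢  0[q0]1 (head at position 1)
Step 2: δ(q0, 1) = (q0, 1, R)  ⊢  01[q0]□ (head at position 2)
Step 3: δ(q0, □) = (q1, □, L)  ⊢  0[q1]1□ (head at position 1)
Step 4: δ(q1, 1) = (q1, 0, L)  ⊢  [q1]00□ (head at position 0)
Step 5: δ(q1, 0) = (q2, 1, L)  ⊢  [q2]□10□ (head at position -1)
Step 6: δ(q2, □) = (qA, □, R)  ⊢  □[qA]10□ (head at position 0)
The machine is in qA, so it halts and accepts.
Tape content when halted (ignoring surrounding blanks): 10

Final answer: Output: 10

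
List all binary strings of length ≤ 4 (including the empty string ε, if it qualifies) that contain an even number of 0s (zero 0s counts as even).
Checking every binary string of length 0 to 4:
  Length 0: accepted: ε | rejected: (none)
  Length 1: accepted: 1 | rejected: 0
  Length 2: accepted: 00, 11 | rejected: 01, 10
  Length 3: accepted: 001, 010, 100, 111 | rejected: 000, 011, 101, 110
  Length 4: accepted: 0000, 0011, 0101, 0110, 1001, 1010, 1100, 1111 | rejected: 0001, 0010, 0100, 0111, 1000, 1011, 1101, 1110
Total: 16 string(s).

Final answer: ε, 1, 00, 11, 001, 010, 100, 111, 0000, 0011, 0101, 0110, 1001, 1010, 1100, 1111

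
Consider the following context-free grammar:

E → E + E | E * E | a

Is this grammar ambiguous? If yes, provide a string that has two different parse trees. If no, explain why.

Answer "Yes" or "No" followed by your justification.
Two different leftmost derivations of a + a * a:
  (1) E ⇒ E + E ⇒ a + E ⇒ a + E * E ⇒ a + a * E ⇒ a + a * a   (tree groups a + (a * a))
  (2) E ⇒ E * E ⇒ E + E * E ⇒ a + E * E ⇒ a + a * E ⇒ a + a * a   (tree groups (a + a) * a)
Two distinct leftmost derivations = two distinct parse trees, so the grammar is ambiguous.

Final answer: Yes - the string 'a + a * a' has two distinct leftmost derivations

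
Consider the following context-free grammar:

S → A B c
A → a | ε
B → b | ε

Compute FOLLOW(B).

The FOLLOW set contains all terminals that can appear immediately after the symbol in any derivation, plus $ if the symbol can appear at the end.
B occurs in S → A B c, immediately followed by the terminal c. So FOLLOW(B) = {c}.

Final answer: {c}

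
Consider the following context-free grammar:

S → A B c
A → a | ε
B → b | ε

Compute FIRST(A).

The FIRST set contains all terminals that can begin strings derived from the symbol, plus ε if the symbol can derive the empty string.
A → a contributes a; A → ε makes A nullable, contributing ε. FIRST(A) = {a, ε}.

Final answer: {a, ε}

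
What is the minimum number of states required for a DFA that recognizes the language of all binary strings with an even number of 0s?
Language: binary strings with an even number of 0s
Lower bound (Myhill–Nerode): the prefixes ε, 0 are pairwise distinguishable:
  ε vs 0: suffix ε distinguishes them (ε has zero 0s (accepted), 0 has one 0 (rejected))
So any DFA needs at least 2 states.
Upper bound: a DFA with 2 states exists (one state per class above).
Minimum states: 2

Final answer: 2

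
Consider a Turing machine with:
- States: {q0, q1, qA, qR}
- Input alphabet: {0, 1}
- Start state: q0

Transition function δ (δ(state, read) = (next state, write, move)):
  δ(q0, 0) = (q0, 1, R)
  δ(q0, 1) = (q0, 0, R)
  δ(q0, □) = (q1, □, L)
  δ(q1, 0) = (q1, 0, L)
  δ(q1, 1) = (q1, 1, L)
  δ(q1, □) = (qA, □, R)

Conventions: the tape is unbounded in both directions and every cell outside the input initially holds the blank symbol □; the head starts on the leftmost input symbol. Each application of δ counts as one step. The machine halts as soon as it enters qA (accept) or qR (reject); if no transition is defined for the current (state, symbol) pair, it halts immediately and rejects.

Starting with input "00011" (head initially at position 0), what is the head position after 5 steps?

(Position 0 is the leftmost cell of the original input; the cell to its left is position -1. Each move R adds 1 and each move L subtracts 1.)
Step 0: [q0]00011 (head at position 0)
Step 1: δ(q0, 0) = (q0, 1, R)  ⊢  1[q0]0011 (head at position 1)
Step 2: δ(q0, 0) = (q0, 1, R)  ⊢  11[q0]011 (head at position 2)
Step 3: δ(q0, 0) = (q0, 1, R)  ⊢  111[q0]11 (head at position 3)
Step 4: δ(q0, 1) = (q0, 0, R)  ⊢  1110[q0]1 (head at position 4)
Step 5: δ(q0, 1) = (q0, 0, R)  ⊢  11100[q0]□ (head at position 5)
Head position after 5 steps: 5

Final answer: Position 5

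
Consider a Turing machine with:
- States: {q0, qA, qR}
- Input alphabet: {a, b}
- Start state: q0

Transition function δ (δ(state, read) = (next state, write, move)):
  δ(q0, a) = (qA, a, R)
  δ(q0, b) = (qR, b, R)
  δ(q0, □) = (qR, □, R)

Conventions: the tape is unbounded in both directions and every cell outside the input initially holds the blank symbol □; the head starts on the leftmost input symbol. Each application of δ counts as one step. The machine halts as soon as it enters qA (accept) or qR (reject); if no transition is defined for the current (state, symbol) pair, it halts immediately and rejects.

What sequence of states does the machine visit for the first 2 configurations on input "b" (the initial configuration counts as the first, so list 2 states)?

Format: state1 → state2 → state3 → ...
Step 0: [q0]b (head at position 0)
Step 1: δ(q0, b) = (qR, b, R)  ⊢  b[qR]□ (head at position 1)
Reading off the states of these 2 configurations: q0 → qR

Final answer: q0 → qR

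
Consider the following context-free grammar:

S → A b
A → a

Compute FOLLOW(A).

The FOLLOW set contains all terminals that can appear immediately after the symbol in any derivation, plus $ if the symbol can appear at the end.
A occurs only in S → A b, where it is immediately followed by the terminal b. So FOLLOW(A) = {b}.

Final answer: {b}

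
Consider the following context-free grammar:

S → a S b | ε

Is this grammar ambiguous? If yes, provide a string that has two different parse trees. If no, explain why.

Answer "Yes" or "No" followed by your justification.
At every step exactly one production applies: if the remaining string to generate is non-empty it starts with a and ends with b, forcing S → a S b; if it is empty, S → ε is forced. Hence each string a^n b^n has exactly one derivation (S → a S b applied n times, then S → ε) and one parse tree.

Final answer: No - the grammar is unambiguous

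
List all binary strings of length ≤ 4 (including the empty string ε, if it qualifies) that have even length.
Checking every binary string of length 0 to 4:
  Length 0: accepted: ε | rejected: (none)
  Length 1: accepted: (none) | rejected: 0, 1
  Length 2: accepted: 00, 01, 10, 11 | rejected: (none)
  Length 3: accepted: (none) | rejected: 000, 001, 010, 011, 100, 101, 110, 111
  Length 4: accepted: 0000, 0001, 0010, 0011, 0100, 0101, 0110, 0111, 1000, 1001, 1010, 1011, 1100, 1101, 1110, 1111 | rejected: (none)
Total: 21 string(s).

Final answer: ε, 00, 01, 10, 11, 0000, 0001, 0010, 0011, 0100, 0101, 0110, 0111, 1000, 1001, 1010, 1011, 1100, 1101, 1110, 1111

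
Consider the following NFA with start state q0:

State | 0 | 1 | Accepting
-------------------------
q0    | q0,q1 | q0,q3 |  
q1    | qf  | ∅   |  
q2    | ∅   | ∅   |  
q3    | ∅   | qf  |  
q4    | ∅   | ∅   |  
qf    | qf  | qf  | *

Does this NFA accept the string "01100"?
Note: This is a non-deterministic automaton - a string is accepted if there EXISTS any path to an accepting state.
Track the set of states the NFA could be in: start {q0}
Read '0': {q0} → {q0, q1}
Read '1': {q0, q1} → {q0, q3}
Read '1': {q0, q3} → {q0, q3, qf}
Read '0': {q0, q3, qf} → {q0, q1, qf}
Read '0': {q0, q1, qf} → {q0, q1, qf}
Final set {q0, q1, qf} contains accepting state(s) {qf} → accepted.

Final answer: Yes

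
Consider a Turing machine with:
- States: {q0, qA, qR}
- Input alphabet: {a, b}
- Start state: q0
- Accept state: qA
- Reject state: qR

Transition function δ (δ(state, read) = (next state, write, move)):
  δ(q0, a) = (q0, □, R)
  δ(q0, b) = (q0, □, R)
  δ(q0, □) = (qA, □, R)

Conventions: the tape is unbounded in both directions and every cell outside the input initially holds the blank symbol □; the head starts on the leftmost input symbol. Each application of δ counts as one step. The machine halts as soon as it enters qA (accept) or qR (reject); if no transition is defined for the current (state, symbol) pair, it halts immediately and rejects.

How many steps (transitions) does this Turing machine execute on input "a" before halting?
Step 0: [q0]a (head at position 0)
Step 1: δ(q0, a) = (q0, □, R)  ⊢  □[q0]□ (head at position 1)
Step 2: δ(q0, □) = (qA, □, R)  ⊢  □□[qA]□ (head at position 2)
The machine is in qA, so it halts and accepts.
Number of transitions executed: 2.

Final answer: 2 steps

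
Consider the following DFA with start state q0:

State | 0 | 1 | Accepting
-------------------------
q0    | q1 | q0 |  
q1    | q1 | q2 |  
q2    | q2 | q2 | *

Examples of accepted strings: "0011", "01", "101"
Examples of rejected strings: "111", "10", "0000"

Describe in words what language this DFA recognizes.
binary strings containing '01' as a substring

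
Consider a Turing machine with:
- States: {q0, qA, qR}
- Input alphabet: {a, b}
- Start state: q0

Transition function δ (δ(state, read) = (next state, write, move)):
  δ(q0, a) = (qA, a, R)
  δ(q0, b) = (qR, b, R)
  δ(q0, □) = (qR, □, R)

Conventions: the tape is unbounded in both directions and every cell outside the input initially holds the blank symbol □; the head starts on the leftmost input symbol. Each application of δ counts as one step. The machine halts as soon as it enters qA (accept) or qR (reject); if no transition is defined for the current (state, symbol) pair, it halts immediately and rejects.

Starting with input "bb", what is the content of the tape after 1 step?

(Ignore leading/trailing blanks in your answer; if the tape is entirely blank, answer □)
Step 0: [q0]bb (head at position 0)
Step 1: δ(q0, b) = (qR, b, R)  ⊢  b[qR]b (head at position 1)
Tape after 1 step (ignoring surrounding blanks): bb

Final answer: Tape: bb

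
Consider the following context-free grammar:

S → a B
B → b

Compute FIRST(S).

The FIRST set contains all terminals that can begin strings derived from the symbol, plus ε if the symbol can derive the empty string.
S has the single production S → a B, whose right-hand side begins with the terminal a. So FIRST(S) = {a}.

Final answer: {a}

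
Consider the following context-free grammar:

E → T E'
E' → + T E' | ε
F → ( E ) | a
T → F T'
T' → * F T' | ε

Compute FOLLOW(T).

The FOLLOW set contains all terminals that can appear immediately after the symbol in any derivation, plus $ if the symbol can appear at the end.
Useful FIRST sets: FIRST(E') = {+, ε}, FIRST(T') = {*, ε} (both E' and T' are nullable).
FOLLOW(E): E is the start symbol → $; E appears in F → ( E ) followed by ')' → FOLLOW(E) = {), $}.
FOLLOW(E'): E' appears at the right end of E → T E' and of E' → + T E', so FOLLOW(E') ⊇ FOLLOW(E) (the second occurrence adds nothing new). FOLLOW(E') = {), $}.
FOLLOW(T): in E → T E' and E' → + T E', T is followed by E': add FIRST(E') minus ε = {+}; since E' is nullable, also add FOLLOW(E) and FOLLOW(E') = {), $}. FOLLOW(T) = {+, ), $}.

Final answer: {$, ), +}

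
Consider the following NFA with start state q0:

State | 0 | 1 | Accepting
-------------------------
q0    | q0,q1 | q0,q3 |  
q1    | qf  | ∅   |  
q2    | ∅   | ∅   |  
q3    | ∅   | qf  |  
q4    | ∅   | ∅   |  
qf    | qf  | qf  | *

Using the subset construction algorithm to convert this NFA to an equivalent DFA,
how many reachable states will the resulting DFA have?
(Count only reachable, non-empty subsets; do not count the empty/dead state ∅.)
Start subset: {q0}
{q0}: on 0 → {q0, q1}, on 1 → {q0, q3}
{q0, q1}: on 0 → {q0, q1, qf}, on 1 → {q0, q3}
{q0, q3}: on 0 → {q0, q1}, on 1 → {q0, q3, qf}
{q0, q1, qf}: on 0 → {q0, q1, qf}, on 1 → {q0, q3, qf}
{q0, q3, qf}: on 0 → {q0, q1, qf}, on 1 → {q0, q3, qf}
Reachable non-empty subsets: {q0}, {q0, q1}, {q0, q3}, {q0, q1, qf}, {q0, q3, qf} — 5 in total.

Final answer: 5 states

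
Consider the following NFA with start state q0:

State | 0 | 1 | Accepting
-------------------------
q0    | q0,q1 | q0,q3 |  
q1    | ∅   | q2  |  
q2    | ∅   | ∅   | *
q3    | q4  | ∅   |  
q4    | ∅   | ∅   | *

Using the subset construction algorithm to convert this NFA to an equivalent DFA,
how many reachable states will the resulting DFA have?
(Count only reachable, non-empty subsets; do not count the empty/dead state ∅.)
Start subset: {q0}
{q0}: on 0 → {q0, q1}, on 1 → {q0, q3}
{q0, q1}: on 0 → {q0, q1}, on 1 → {q0, q2, q3}
{q0, q3}: on 0 → {q0, q1, q4}, on 1 → {q0, q3}
{q0, q2, q3}: on 0 → {q0, q1, q4}, on 1 → {q0, q3}
{q0, q1, q4}: on 0 → {q0, q1}, on 1 → {q0, q2, q3}
Reachable non-empty subsets: {q0}, {q0, q1}, {q0, q3}, {q0, q2, q3}, {q0, q1, q4} — 5 in total.

Final answer: 5 states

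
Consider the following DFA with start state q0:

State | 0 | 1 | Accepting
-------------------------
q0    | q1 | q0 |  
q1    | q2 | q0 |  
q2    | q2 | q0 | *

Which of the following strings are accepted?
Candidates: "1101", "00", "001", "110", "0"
"1101": q0 → q0 → q0 → q1 → q0; q0 is not accepting → rejected
"00": q0 → q1 → q2; q2 is accepting → accepted
"001": q0 → q1 → q2 → q0; q0 is not accepting → rejected
"110": q0 → q0 → q0 → q1; q1 is not accepting → rejected
"0": q0 → q1; q1 is not accepting → rejected

Final answer: "00"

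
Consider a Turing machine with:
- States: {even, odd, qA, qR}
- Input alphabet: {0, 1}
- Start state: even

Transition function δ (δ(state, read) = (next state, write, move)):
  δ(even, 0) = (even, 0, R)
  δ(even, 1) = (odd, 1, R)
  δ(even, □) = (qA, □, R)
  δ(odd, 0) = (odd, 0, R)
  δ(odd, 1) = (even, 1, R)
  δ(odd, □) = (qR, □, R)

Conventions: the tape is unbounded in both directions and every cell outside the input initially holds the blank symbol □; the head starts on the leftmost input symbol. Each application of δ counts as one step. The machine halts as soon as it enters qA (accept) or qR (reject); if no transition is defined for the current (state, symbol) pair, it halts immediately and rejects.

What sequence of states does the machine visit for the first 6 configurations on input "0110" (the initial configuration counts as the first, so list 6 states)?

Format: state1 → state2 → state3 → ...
Step 0: [even]0110 (head at position 0)
Step 1: δ(even, 0) = (even, 0, R)  ⊢  0[even]110 (head at position 1)
Step 2: δ(even, 1) = (odd, 1, R)  ⊢  01[odd]10 (head at position 2)
Step 3: δ(odd, 1) = (even, 1, R)  ⊢  011[even]0 (head at position 3)
Step 4: δ(even, 0) = (even, 0, R)  ⊢  0110[even]□ (head at position 4)
Step 5: δ(even, □) = (qA, □, R)  ⊢  0110□[qA]□ (head at position 5)
Reading off the states of these 6 configurations: even → even → odd → even → even → qA

Final answer: even → even → odd → even → even → qA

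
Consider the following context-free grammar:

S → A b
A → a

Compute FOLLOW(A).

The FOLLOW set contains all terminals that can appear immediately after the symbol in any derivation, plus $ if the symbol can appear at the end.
A occurs only in S → A b, where it is immediately followed by the terminal b. So FOLLOW(A) = {b}.

Final answer: {b}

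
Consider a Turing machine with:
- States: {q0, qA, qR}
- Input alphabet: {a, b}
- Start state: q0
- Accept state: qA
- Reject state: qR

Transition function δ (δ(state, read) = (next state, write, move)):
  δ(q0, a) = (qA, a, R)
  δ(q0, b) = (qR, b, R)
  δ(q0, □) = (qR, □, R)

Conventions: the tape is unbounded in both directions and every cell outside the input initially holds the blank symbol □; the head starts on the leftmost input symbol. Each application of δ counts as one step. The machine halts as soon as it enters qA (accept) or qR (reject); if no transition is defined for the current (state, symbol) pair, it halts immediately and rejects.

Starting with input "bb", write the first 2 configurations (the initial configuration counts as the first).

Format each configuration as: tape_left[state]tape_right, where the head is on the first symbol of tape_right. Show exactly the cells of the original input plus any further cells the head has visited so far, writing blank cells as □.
Step 0: [q0]bb (head at position 0)
Step 1: δ(q0, b) = (qR, b, R)  ⊢  b[qR]b (head at position 1)

Final answer: [q0]bb ⊢ b[qR]b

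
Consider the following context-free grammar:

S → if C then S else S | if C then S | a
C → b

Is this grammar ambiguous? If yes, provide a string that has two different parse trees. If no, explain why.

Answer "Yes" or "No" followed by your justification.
The 'dangling else' can attach to either if. Two leftmost derivations of  if b then if b then a else a:
  (1) S ⇒ if C then S else S ⇒ if b then S else S ⇒ if b then if C then S else S ⇒ if b then if b then S else S ⇒ if b then if b then a else S ⇒ if b then if b then a else a   (else belongs to the outer if)
  (2) S ⇒ if C then S ⇒ if b then S ⇒ if b then if C then S else S ⇒ if b then if b then S else S ⇒ if b then if b then a else S ⇒ if b then if b then a else a   (else belongs to the inner if)
Two distinct parse trees for the same string, so the grammar is ambiguous.

Final answer: Yes - the string 'if b then if b then a else a' has two distinct leftmost derivations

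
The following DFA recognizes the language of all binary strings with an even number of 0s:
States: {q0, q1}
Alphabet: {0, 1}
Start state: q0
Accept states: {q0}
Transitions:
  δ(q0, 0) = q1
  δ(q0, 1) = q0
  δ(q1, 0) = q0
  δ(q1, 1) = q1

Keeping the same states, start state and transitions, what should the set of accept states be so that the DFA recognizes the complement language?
The DFA is complete (every state has a transition on every symbol), so the complement
is recognized by the same DFA with accepting and non-accepting states swapped.
Original accept states: {q0}
Complement accept states = All states - Original accept states
= {q0, q1} - {q0}
= {q1}
Complement language: strings with an ODD number of 0s

Final answer: {q1}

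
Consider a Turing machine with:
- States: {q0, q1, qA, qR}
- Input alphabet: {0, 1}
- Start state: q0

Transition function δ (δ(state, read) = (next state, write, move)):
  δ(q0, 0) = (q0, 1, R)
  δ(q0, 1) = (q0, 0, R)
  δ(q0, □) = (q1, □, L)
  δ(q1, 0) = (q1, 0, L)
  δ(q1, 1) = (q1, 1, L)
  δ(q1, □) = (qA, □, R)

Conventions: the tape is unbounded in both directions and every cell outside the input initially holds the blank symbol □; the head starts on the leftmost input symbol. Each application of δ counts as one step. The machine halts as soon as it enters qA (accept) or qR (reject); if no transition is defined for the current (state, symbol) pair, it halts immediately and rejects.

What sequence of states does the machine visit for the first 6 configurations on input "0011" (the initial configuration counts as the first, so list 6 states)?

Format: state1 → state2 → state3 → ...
Step 0: [q0]0011 (head at position 0)
Step 1: δ(q0, 0) = (q0, 1, R)  ⊢  1[q0]011 (head at position 1)
Step 2: δ(q0, 0) = (q0, 1, R)  ⊢  11[q0]11 (head at position 2)
Step 3: δ(q0, 1) = (q0, 0, R)  ⊢  110[q0]1 (head at position 3)
Step 4: δ(q0, 1) = (q0, 0, R)  ⊢  1100[q0]□ (head at position 4)
Step 5: δ(q0, □) = (q1, □, L)  ⊢  110[q1]0□ (head at position 3)
Reading off the states of these 6 configurations: q0 → q0 → q0 → q0 → q0 → q1

Final answer: q0 → q0 → q0 → q0 → q0 → q1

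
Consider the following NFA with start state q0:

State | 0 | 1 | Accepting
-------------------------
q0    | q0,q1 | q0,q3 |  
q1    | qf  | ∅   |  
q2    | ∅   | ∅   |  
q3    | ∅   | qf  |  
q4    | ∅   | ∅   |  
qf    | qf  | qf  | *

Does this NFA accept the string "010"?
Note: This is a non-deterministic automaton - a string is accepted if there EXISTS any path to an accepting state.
Track the set of states the NFA could be in: start {q0}
Read '0': {q0} → {q0, q1}
Read '1': {q0, q1} → {q0, q3}
Read '0': {q0, q3} → {q0, q1}
Final set {q0, q1} contains no accepting state → rejected.

Final answer: No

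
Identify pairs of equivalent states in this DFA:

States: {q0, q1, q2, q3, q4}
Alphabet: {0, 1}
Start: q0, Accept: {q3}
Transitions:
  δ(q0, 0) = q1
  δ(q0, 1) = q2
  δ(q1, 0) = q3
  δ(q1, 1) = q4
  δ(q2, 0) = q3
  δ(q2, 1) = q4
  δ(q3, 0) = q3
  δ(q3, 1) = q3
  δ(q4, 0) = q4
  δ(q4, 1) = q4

Using the table-filling algorithm:
Round 0 – mark pairs where exactly one state is accepting: (q0,q3), (q1,q3), (q2,q3), (q3,q4)
Round 1 – newly marked: (q0,q1) [on 0: q1 vs q3, already marked]; (q0,q2) [on 0: q1 vs q3, already marked]; (q1,q4) [on 0: q3 vs q4, already marked]; (q2,q4) [on 0: q3 vs q4, already marked]
Round 2 – newly marked: (q0,q4) [on 0: q1 vs q4, already marked]
No further pairs can be marked.
(q1, q2) unmarked: δ(q1,0)=q3, δ(q2,0)=q3; δ(q1,1)=q4, δ(q2,1)=q4 → equivalent
Equivalent pairs: (q1, q2)

Final answer: Equivalent pairs: (q1, q2)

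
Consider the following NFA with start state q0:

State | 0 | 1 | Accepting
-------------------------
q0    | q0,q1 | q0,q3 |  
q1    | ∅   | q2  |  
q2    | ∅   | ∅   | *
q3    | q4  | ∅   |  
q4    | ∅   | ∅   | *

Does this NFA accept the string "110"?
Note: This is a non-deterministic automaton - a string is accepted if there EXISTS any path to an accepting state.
Track the set of states the NFA could be in: start {q0}
Read '1': {q0} → {q0, q3}
Read '1': {q0, q3} → {q0, q3}
Read '0': {q0, q3} → {q0, q1, q4}
Final set {q0, q1, q4} contains accepting state(s) {q4} → accepted.

Final answer: Yes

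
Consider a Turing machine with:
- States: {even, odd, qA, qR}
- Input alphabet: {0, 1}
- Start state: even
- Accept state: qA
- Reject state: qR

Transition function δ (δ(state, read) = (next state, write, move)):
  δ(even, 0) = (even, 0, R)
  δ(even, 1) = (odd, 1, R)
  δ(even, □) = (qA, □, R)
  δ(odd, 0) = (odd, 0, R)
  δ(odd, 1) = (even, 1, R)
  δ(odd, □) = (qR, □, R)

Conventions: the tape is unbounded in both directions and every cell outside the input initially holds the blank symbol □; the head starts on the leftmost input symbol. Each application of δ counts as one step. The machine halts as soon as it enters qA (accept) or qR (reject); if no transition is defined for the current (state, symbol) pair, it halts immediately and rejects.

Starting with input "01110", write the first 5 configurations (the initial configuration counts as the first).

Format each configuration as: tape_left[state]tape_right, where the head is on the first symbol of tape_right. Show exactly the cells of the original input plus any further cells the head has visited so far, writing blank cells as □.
Step 0: [even]01110 (head at position 0)
Step 1: δ(even, 0) = (even, 0, R)  ⊢  0[even]1110 (head at position 1)
Step 2: δ(even, 1) = (odd, 1, R)  ⊢  01[odd]110 (head at position 2)
Step 3: δ(odd, 1) = (even, 1, R)  ⊢  011[even]10 (head at position 3)
Step 4: δ(even, 1) = (odd, 1, R)  ⊢  0111[odd]0 (head at position 4)

Final answer: [even]01110 ⊢ 0[even]1110 ⊢ 01[odd]110 ⊢ 011[even]10 ⊢ 0111[odd]0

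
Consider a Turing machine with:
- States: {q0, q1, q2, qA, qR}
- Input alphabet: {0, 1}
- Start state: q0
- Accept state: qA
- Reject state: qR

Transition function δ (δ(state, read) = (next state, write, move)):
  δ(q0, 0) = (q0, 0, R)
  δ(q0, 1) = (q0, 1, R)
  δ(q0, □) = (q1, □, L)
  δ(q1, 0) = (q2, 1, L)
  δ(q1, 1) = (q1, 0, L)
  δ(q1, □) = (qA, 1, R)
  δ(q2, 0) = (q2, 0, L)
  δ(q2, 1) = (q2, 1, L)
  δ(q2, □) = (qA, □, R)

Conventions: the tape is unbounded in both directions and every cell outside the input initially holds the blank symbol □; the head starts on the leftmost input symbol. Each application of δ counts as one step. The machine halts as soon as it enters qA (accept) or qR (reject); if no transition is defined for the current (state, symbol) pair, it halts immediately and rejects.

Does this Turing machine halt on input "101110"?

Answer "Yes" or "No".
Step 0: [q0]101110 (head at position 0)
Step 1: δ(q0, 1) = (q0, 1, R)  ⊢  1[q0]01110 (head at position 1)
Step 2: δ(q0, 0) = (q0, 0, R)  ⊢  10[q0]1110 (head at position 2)
Step 3: δ(q0, 1) = (q0, 1, R)  ⊢  101[q0]110 (head at position 3)
Step 4: δ(q0, 1) = (q0, 1, R)  ⊢  1011[q0]10 (head at position 4)
Step 5: δ(q0, 1) = (q0, 1, R)  ⊢  10111[q0]0 (head at position 5)
Step 6: δ(q0, 0) = (q0, 0, R)  ⊢  101110[q0]□ (head at position 6)
Step 7: δ(q0, □) = (q1, □, L)  ⊢  10111[q1]0□ (head at position 5)
Step 8: δ(q1, 0) = (q2, 1, L)  ⊢  1011[q2]11□ (head at position 4)
Step 9: δ(q2, 1) = (q2, 1, L)  ⊢  101[q2]111□ (head at position 3)
Step 10: δ(q2, 1) = (q2, 1, L)  ⊢  10[q2]1111□ (head at position 2)
Step 11: δ(q2, 1) = (q2, 1, L)  ⊢  1[q2]01111□ (head at position 1)
Step 12: δ(q2, 0) = (q2, 0, L)  ⊢  [q2]101111□ (head at position 0)
Step 13: δ(q2, 1) = (q2, 1, L)  ⊢  [q2]□101111□ (head at position -1)
Step 14: δ(q2, □) = (qA, □, R)  ⊢  □[qA]101111□ (head at position 0)
The machine is in qA, so it halts and accepts.
It halts after 14 steps.

Final answer: Yes - halts after 14 steps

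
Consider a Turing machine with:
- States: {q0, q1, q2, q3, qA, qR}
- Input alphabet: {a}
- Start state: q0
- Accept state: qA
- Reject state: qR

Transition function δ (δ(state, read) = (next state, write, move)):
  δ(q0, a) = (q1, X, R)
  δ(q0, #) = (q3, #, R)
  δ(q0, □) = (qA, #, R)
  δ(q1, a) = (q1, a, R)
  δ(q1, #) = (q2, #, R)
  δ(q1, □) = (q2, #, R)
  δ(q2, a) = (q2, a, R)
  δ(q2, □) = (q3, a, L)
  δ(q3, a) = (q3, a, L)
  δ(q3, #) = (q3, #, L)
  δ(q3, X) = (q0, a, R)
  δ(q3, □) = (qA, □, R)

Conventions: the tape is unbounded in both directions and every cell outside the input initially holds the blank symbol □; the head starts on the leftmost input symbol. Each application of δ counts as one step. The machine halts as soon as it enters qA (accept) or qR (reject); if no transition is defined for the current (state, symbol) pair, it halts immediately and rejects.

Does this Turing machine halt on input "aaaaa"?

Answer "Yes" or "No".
Trace (configuration after each step, as tape_left[state]tape_right with head position):
Step 0: [q0]aaaaa (head at position 0)
Step 1: X[q1]aaaa (head 1)
Step 2: Xa[q1]aaa (head 2)
Step 3: Xaa[q1]aa (head 3)
Step 4: Xaaa[q1]a (head 4)
Step 5: Xaaaa[q1]□ (head 5)
Step 6: Xaaaa#[q2]□ (head 6)
Step 7: Xaaaa[q3]#a (head 5)
Step 8: Xaaa[q3]a#a (head 4)
Step 9: Xaa[q3]aa#a (head 3)
Step 10: Xa[q3]aaa#a (head 2)
Step 11: X[q3]aaaa#a (head 1)
Step 12: [q3]Xaaaa#a (head 0)
Step 13: a[q0]aaaa#a (head 1)
Step 14: aX[q1]aaa#a (head 2)
Step 15: aXa[q1]aa#a (head 3)
Step 16: aXaa[q1]a#a (head 4)
Step 17: aXaaa[q1]#a (head 5)
Step 18: aXaaa#[q2]a (head 6)
Step 19: aXaaa#a[q2]□ (head 7)
Step 20: aXaaa#[q3]aa (head 6)
Step 21: aXaaa[q3]#aa (head 5)
Step 22: aXaa[q3]a#aa (head 4)
Step 23: aXa[q3]aa#aa (head 3)
Step 24: aX[q3]aaa#aa (head 2)
Step 25: a[q3]Xaaa#aa (head 1)
Step 26: aa[q0]aaa#aa (head 2)
Step 27: aaX[q1]aa#aa (head 3)
Step 28: aaXa[q1]a#aa (head 4)
Step 29: aaXaa[q1]#aa (head 5)
Step 30: aaXaa#[q2]aa (head 6)
Step 31: aaXaa#a[q2]a (head 7)
Step 32: aaXaa#aa[q2]□ (head 8)
Step 33: aaXaa#a[q3]aa (head 7)
Step 34: aaXaa#[q3]aaa (head 6)
Step 35: aaXaa[q3]#aaa (head 5)
Step 36: aaXa[q3]a#aaa (head 4)
Step 37: aaX[q3]aa#aaa (head 3)
Step 38: aa[q3]Xaa#aaa (head 2)
Step 39: aaa[q0]aa#aaa (head 3)
Step 40: aaaX[q1]a#aaa (head 4)
Step 41: aaaXa[q1]#aaa (head 5)
Step 42: aaaXa#[q2]aaa (head 6)
Step 43: aaaXa#a[q2]aa (head 7)
Step 44: aaaXa#aa[q2]a (head 8)
Step 45: aaaXa#aaa[q2]□ (head 9)
Step 46: aaaXa#aa[q3]aa (head 8)
Step 47: aaaXa#a[q3]aaa (head 7)
Step 48: aaaXa#[q3]aaaa (head 6)
Step 49: aaaXa[q3]#aaaa (head 5)
Step 50: aaaX[q3]a#aaaa (head 4)
Step 51: aaa[q3]Xa#aaaa (head 3)
Step 52: aaaa[q0]a#aaaa (head 4)
Step 53: aaaaX[q1]#aaaa (head 5)
Step 54: aaaaX#[q2]aaaa (head 6)
Step 55: aaaaX#a[q2]aaa (head 7)
Step 56: aaaaX#aa[q2]aa (head 8)
Step 57: aaaaX#aaa[q2]a (head 9)
Step 58: aaaaX#aaaa[q2]□ (head 10)
Step 59: aaaaX#aaa[q3]aa (head 9)
Step 60: aaaaX#aa[q3]aaa (head 8)
Step 61: aaaaX#a[q3]aaaa (head 7)
Step 62: aaaaX#[q3]aaaaa (head 6)
Step 63: aaaaX[q3]#aaaaa (head 5)
Step 64: aaaa[q3]X#aaaaa (head 4)
Step 65: aaaaa[q0]#aaaaa (head 5)
Step 66: aaaaa#[q3]aaaaa (head 6)
Step 67: aaaaa[q3]#aaaaa (head 5)
Step 68: aaaa[q3]a#aaaaa (head 4)
Step 69: aaa[q3]aa#aaaaa (head 3)
Step 70: aa[q3]aaa#aaaaa (head 2)
Step 71: a[q3]aaaa#aaaaa (head 1)
Step 72: [q3]aaaaa#aaaaa (head 0)
Step 73: [q3]□aaaaa#aaaaa (head -1)
Step 74: □[qA]aaaaa#aaaaa (head 0)
The machine is in qA, so it halts and accepts.
It halts after 74 steps.

Final answer: Yes - halts after 74 steps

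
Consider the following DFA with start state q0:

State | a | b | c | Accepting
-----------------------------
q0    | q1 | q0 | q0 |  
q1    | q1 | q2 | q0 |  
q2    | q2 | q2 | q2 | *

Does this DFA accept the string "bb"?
Start in q0.
Read 'b': q0 → q0
Read 'b': q0 → q0
Final state q0 is not accepting, so the string is rejected.

Final answer: No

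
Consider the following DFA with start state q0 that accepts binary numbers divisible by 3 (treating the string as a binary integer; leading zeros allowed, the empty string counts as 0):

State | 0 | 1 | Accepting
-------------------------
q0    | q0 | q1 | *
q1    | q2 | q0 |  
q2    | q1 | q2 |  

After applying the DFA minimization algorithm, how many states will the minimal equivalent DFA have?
All 3 states are reachable from q0, so none can be removed as unreachable.
Table-filling: first mark every (accepting, non-accepting) pair as distinguishable (accepting: {q0}; non-accepting: {q1, q2}).
Round 1: (q1, q2) on '1' go to q0 and q2, already distinguishable → mark.
Every pair of states is distinguishable, so the DFA is already minimal.
Equivalence classes: {q0}, {q1}, {q2} → 3 states.

Final answer: 3 states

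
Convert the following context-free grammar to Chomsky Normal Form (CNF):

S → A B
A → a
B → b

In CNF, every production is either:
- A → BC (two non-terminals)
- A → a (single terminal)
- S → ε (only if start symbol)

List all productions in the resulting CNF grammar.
The grammar has no ε-productions or unit productions to eliminate.
S → A B is already in CNF (two non-terminals) – keep it.
A → a is already in CNF (single terminal) – keep it.
B → b is already in CNF (single terminal) – keep it.
Resulting CNF grammar (3 productions): A → a; B → b; S → A B

Final answer: A → a; B → b; S → A B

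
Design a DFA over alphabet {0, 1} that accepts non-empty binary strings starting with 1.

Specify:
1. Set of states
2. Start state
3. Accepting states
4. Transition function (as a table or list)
One valid DFA (any DFA recognizing the same language is acceptable):
States: {q0, q1, q2}
Start: q0
Accepting: {q1}
Transitions (accepting states marked with *):
State | 0 | 1 | Accepting
-------------------------
q0    | q2 | q1 |  
q1    | q1 | q1 | *
q2    | q2 | q2 |  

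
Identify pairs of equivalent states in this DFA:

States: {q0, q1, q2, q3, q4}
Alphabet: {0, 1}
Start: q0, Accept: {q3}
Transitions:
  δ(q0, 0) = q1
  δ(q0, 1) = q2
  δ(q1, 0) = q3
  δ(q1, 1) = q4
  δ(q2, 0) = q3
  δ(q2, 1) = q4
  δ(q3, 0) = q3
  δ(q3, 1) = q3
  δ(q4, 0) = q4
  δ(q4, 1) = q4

Using the table-filling algorithm:
Round 0 – mark pairs where exactly one state is accepting: (q0,q3), (q1,q3), (q2,q3), (q3,q4)
Round 1 – newly marked: (q0,q1) [on 0: q1 vs q3, already marked]; (q0,q2) [on 0: q1 vs q3, already marked]; (q1,q4) [on 0: q3 vs q4, already marked]; (q2,q4) [on 0: q3 vs q4, already marked]
Round 2 – newly marked: (q0,q4) [on 0: q1 vs q4, already marked]
No further pairs can be marked.
(q1, q2) unmarked: δ(q1,0)=q3, δ(q2,0)=q3; δ(q1,1)=q4, δ(q2,1)=q4 → equivalent
Equivalent pairs: (q1, q2)

Final answer: Equivalent pairs: (q1, q2)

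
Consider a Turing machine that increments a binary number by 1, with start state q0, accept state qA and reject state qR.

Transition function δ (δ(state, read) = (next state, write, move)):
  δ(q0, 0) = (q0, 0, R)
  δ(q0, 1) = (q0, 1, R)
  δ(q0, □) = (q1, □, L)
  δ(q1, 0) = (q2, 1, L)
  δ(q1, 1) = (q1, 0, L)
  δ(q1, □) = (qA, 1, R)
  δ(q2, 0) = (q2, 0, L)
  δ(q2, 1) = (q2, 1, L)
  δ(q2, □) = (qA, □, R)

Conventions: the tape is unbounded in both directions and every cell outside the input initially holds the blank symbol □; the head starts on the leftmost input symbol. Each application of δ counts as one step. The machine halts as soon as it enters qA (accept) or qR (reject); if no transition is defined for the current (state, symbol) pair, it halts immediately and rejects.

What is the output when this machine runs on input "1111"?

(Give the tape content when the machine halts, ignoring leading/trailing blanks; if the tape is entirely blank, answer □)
Step 0: [q0]1111 (head at position 0)
Step 1: δ(q0, 1) = (q0, 1, R)  ⊢  1[q0]111 (head at position 1)
Step 2: δ(q0, 1) = (q0, 1, R)  ⊢  11[q0]11 (head at position 2)
Step 3: δ(q0, 1) = (q0, 1, R)  ⊢  111[q0]1 (head at position 3)
Step 4: δ(q0, 1) = (q0, 1, R)  ⊢  1111[q0]□ (head at position 4)
Step 5: δ(q0, □) = (q1, □, L)  ⊢  111[q1]1□ (head at position 3)
Step 6: δ(q1, 1) = (q1, 0, L)  ⊢  11[q1]10□ (head at position 2)
Step 7: δ(q1, 1) = (q1, 0, L)  ⊢  1[q1]100□ (head at position 1)
Step 8: δ(q1, 1) = (q1, 0, L)  ⊢  [q1]1000□ (head at position 0)
Step 9: δ(q1, 1) = (q1, 0, L)  ⊢  [q1]□0000□ (head at position -1)
Step 10: δ(q1, □) = (qA, 1, R)  ⊢  1[qA]0000□ (head at position 0)
The machine is in qA, so it halts and accepts.
Tape content when halted (ignoring surrounding blanks): 10000

Final answer: Output: 10000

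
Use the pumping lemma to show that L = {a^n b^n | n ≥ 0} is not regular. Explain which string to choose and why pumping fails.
Language: L = {a^n b^n | n ≥ 0} (equal numbers of a's followed by b's)
Step 1: Assume for contradiction that L is regular, with pumping length p.
Step 2: Choose s = a^p b^p. Then s ∈ L (it has p a's followed by p b's) and |s| ≥ p.
Step 3: Consider any decomposition s = xyz with |xy| ≤ p and |y| > 0. Since |xy| ≤ p and the first p symbols of s are all a's, y = a^k for some k with 1 ≤ k ≤ p.
Step 4: Pumping up (i = 2): xy²z = a^(p+k) b^p, which has more a's than b's, so xy²z ∉ L.
This contradicts the pumping lemma, so L is not regular.

Final answer: Choose s = a^p b^p. Since |xy| ≤ p, y = a^k with k ≥ 1. Then xy²z = a^(p+k) b^p ∉ L.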